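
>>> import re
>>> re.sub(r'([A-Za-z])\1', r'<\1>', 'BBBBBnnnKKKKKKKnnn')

The backreference `\1` re-matches whatever the first group consumed, character for character.
Matches: at [0:2] → 'BB'; at [2:4] → 'BB'; at [5:7] → 'nn'; at [8:10] → 'KK'; at [10:12] → 'KK'; ….
`\1` in the replacement pulls in group 1's text for each match.

'<B><B>B<n>n<K><K><K>K<n>n'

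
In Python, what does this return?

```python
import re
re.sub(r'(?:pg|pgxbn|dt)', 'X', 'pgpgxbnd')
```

Alternation tries branches left to right and keeps the first one that lets the overall match succeed at that position.
Each match is replaced by 'X'.

'XXxbnd'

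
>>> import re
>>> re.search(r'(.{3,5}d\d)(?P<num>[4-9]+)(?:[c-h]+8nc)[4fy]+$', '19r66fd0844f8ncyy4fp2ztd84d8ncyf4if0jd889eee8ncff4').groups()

('4if0jd8', '89')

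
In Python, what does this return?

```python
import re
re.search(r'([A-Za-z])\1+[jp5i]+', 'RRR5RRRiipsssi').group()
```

'RRR5'

A backreference is literal: `\1` must see the identical characters the first group matched.
The match spans [0:4] → 'RRR5'.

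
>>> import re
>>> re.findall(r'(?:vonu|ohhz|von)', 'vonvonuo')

['von', 'vonu']

The regex engine tests alternatives in the order written; an earlier branch that matches wins even if a later one would match more.
Since nothing is captured, `findall` lists the 2 matched substrings directly.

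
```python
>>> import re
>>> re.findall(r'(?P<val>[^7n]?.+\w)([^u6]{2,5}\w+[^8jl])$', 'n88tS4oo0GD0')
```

[('n88tS4oo', '0GD0')]

Pattern: optionally any character except [7n], then one or more of any character, then a word character (captured as 'val'); then 2 to 5 of any character except [u6], then one or more of a word character, then any character except [8jl] (captured); then anchored at the end.
Walking the string: at [0:12] match 'n88tS4oo0GD0', groups = ('n88tS4oo', '0GD0').
Multiple groups make `findall` return tuples — one 2-tuple for the one match.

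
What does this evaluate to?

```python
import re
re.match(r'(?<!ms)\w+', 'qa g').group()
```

'qa'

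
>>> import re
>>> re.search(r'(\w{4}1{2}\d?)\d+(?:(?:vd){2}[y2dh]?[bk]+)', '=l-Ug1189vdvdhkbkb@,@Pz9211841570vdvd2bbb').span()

(21, 41)

The pattern matches exactly 4 of a word character, then exactly 2 of the literal '1', then optionally a digit (captured); then one or more of a digit; then the literal 'vd' repeated 2 times, then optionally one of [y2dh], then one or more of one of [bk] (non-capturing group).
Unlike `match`, `search` isn't anchored — it looks for the pattern anywhere in the string.
The match spans [21:41] → 'Pz9211841570vdvd2bbb'.
Captured: group 1 = 'Pz92118'.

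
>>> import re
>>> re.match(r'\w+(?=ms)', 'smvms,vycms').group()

Lookahead/lookbehind check context without consuming it, so the matched span excludes the asserted characters.
`re.match` won't scan ahead — the pattern has to work from the very first character.
The match spans [0:3] → 'smv'.

'smv'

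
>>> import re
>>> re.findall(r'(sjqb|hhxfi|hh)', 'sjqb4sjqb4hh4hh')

['sjqb', 'sjqb', 'hh', 'hh']

One capturing group, so `findall` returns just the captured substring from each match — 4 in all.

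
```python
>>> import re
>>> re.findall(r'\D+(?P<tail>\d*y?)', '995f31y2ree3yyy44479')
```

['31y', '3y', '44479']

The pattern matches one or more of a non-digit; then zero or more of a digit, then optionally a literal 'y' (captured as 'tail').
Scanning left to right: at [3:7] match 'f31y', group 1 = '31y'; at [8:13] match 'ree3y', group 1 = '3y'; at [13:20] match 'yy44479', group 1 = '44479'.
`findall` collects group 1 from each match (3 total).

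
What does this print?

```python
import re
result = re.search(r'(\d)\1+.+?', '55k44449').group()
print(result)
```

The backreference `\1` re-matches whatever the first group consumed, character for character.
`re.search` scans for the first position where the pattern succeeds.
The match spans [0:3] → '55k'.
Captured: group 1 = '5'.

55k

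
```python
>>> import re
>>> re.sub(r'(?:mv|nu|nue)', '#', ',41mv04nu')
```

Matches: at [3:5] → 'mv'; at [7:9] → 'nu'.
Each match is replaced by '#'.

',41#04#'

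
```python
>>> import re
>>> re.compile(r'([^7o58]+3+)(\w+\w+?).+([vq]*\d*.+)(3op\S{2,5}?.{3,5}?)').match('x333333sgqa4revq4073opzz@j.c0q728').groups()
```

('x333333', 'sgqa4revq4', '7', '3opzz@j.')

The pattern matches one or more of any character except [7o58], then one or more of the literal '3' (captured); then one or more of a word character, then one or more of a word character (lazy) (captured); then one or more of any character; then zero or more of one of [vq], then zero or more of a digit, then one or more of any character (captured); then the literal '3op', then 2 to 5 of a non-whitespace character (lazy), then 3 to 5 of any character (lazy) (captured).
A `+?`/`*?`/`{m,n}?` starts at its minimum and grows only as far as needed for what follows to match.
`re.match` won't scan ahead — the pattern has to work from the very first character.
The match spans [0:27] → 'x333333sgqa4revq4073opzz@j.'.
Captured: group 1 = 'x333333', group 2 = 'sgqa4revq4', group 3 = '7', group 4 = '3opzz@j.'.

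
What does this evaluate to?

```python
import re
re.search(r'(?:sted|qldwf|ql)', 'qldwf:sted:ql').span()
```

(0, 5)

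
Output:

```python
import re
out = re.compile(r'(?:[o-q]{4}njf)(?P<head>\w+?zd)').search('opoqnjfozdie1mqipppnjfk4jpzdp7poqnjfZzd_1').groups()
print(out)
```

The pattern matches exactly 4 of a character in [o-q], then the literal 'njf' (non-capturing group); then one or more of a word character (lazy), then the literal 'zd' (captured as 'head').
A `+?`/`*?`/`{m,n}?` starts at its minimum and grows only as far as needed for what follows to match.
Unlike `match`, `search` isn't anchored — it looks for the pattern anywhere in the string.
The match spans [0:10] → 'opoqnjfozd'.
Captured: group 1 = 'ozd'.

('ozd',)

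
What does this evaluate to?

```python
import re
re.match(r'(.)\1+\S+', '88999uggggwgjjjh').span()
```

A backreference is literal: `\1` must see the identical characters the first group matched.
`re.match` won't scan ahead — the pattern has to work from the very first character.
The match spans [0:16] → '88999uggggwgjjjh'.
Captured: group 1 = '8'.

(0, 16)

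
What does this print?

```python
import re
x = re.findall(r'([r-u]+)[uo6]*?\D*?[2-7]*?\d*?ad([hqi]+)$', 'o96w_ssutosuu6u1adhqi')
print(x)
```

The pattern matches one or more of a character in [r-u] (captured); then zero or more of one of [uo6] (lazy), then zero or more of a non-digit (lazy); then zero or more of a character in [2-7] (lazy), then zero or more of a digit (lazy), then the literal 'ad'; then one or more of one of [hqi] (captured); then anchored at the end.
Scanning left to right: at [10:21] match 'suu6u1adhqi', groups = ('suu', 'hqi').
Multiple groups make `findall` return tuples — one 2-tuple for the one match.

[('suu', 'hqi')]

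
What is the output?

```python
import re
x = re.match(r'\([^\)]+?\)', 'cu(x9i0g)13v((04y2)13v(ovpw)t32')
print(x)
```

None

`re.match` only tries the pattern at the start of the string.
Here the pattern fails at index 0, so the call returns None.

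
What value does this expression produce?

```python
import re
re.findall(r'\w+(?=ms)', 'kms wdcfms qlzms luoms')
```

The lookaround is zero-width — it requires the adjacent text to match without consuming it, so the asserted text isn't part of the match.
With no groups in the pattern, `findall` gives back each whole match — 4 here.

['k', 'wdcf', 'qlz', 'luo']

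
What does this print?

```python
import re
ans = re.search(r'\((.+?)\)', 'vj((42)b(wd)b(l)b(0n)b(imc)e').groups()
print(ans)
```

('(42',)

`re.search` tries every starting position until one works.
The match spans [2:7] → '((42)'.
Captured: group 1 = '(42'.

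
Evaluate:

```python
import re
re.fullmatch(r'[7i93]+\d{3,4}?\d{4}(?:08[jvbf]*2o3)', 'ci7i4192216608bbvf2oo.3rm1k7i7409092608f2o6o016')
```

This matches one or more of one of [7i93], then 3 to 4 of a digit (lazy), then exactly 4 of a digit; then the literal '08', then zero or more of one of [jvbf], then the literal '2o3' (non-capturing group).
`re.fullmatch` requires the pattern to consume the entire string.
Here the pattern can't cover the whole string, so the call returns None.

None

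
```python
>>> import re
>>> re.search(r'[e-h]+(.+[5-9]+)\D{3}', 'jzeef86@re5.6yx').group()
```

This matches one or more of a character in [e-h]; then one or more of any character, then one or more of a character in [5-9] (captured); then exactly 3 of a non-digit.
`re.search` scans for the first position where the pattern succeeds.
The match spans [2:10] → 'eef86@re'.
Captured: group 1 = '86'.

'eef86@re'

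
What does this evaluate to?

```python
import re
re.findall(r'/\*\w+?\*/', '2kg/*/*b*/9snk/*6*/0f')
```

['/*b*/', '/*6*/']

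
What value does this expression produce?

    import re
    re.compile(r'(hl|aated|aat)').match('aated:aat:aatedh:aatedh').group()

'aated'

`re.match` only tries the pattern at the start of the string.
The match spans [0:5] → 'aated'.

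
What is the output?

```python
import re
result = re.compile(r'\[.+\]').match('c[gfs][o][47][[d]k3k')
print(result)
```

None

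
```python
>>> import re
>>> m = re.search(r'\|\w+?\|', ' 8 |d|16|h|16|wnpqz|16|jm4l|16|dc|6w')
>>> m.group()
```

The match spans [3:6] → '|d|'.

'|d|'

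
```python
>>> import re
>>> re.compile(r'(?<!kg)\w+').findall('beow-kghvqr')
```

['beow', 'kghvqr']

Because the assertion is negative and zero-width, positions next to the forbidden text are skipped.
Walking the string: at [0:4] → 'beow'; at [5:11] → 'kghvqr'.
Since nothing is captured, `findall` lists the 2 matched substrings directly.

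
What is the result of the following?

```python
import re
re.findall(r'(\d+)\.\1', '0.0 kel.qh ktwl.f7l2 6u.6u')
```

['0']

A backreference is literal: `\1` must see the identical characters the first group matched.
One capturing group, so `findall` returns just the captured substring from the one match — 1 in all.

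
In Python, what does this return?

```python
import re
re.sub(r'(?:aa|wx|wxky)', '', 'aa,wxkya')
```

',kya'

`|` is ordered: at each position the engine commits to the first alternative that works.
Matches: at [0:2] → 'aa'; at [3:5] → 'wx'.
Each match is replaced by ''.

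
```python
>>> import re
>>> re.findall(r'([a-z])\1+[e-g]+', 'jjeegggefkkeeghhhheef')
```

['j', 'k', 'h']

After group 1 captures some text, `\1` only succeeds where that same text appears again.
Walking the string: at [0:9] match 'jjeegggef', group 1 = 'j'; at [9:14] match 'kkeeg', group 1 = 'k'; at [14:21] match 'hhhheef', group 1 = 'h'.
One capturing group, so `findall` returns just the captured substring from each match — 3 in all.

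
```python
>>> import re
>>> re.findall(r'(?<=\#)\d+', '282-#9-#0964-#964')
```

The lookaround is zero-width — it requires the adjacent text to match without consuming it, so the asserted text isn't part of the match.
Walking the string: at [5:6] → '9'; at [8:12] → '0964'; at [14:17] → '964'.
Since nothing is captured, `findall` lists the 3 matched substrings directly.

['9', '0964', '964']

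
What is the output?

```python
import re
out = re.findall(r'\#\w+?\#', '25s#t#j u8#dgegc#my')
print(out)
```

Walking the string: at [3:6] → '#t#'; at [10:17] → '#dgegc#'.
No capturing groups, so `findall` returns the 2 full match strings.

['#t#', '#dgegc#']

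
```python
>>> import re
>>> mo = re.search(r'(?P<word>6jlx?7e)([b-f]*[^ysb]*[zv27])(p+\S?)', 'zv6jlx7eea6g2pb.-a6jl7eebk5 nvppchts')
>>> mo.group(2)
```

Pattern: the literal '6jl', then optionally the literal 'x', then the literal '7e' (captured as 'word'); then zero or more of a character in [b-f], then zero or more of any character except [ysb], then one of [zv27] (captured); then one or more of the literal 'p', then optionally a non-whitespace character (captured).
`re.search` scans for the first position where the pattern succeeds.
The match spans [2:15] → '6jlx7eea6g2pb'.
Captured: group 1 = '6jlx7e', group 2 = 'ea6g2', group 3 = 'pb'.

'ea6g2'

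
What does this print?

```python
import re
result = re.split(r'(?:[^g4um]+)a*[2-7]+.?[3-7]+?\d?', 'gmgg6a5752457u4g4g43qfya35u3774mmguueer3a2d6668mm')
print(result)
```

Because the quantifier is non-greedy, it stops expanding at the earliest point where the rest of the pattern can succeed.
The string is cut at each match, leaving 4 pieces.

['gmgg', 'g4g4', '74mmguu', 'mm']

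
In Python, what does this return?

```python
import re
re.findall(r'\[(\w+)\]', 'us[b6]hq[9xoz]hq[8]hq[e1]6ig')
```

Scanning left to right: at [2:6] match '[b6]', group 1 = 'b6'; at [8:14] match '[9xoz]', group 1 = '9xoz'; at [16:19] match '[8]', group 1 = '8'; at [21:25] match '[e1]', group 1 = 'e1'.
`findall` collects group 1 from each match (4 total).

['b6', '9xoz', '8', 'e1']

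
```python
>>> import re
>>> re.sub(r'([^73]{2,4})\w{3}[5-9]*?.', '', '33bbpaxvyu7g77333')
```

Pattern: 2 to 4 of any character except [73] (captured); then exactly 3 of a word character, then zero or more of a character in [5-9] (lazy), then any character.
Every occurrence is swapped for ''.

'337g77333'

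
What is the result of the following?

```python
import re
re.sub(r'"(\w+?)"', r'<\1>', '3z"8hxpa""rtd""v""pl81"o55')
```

The replacement refers to a captured group, so each match is rewritten using its own captured text.

'3z<8hxpa><rtd><v><pl81>o55'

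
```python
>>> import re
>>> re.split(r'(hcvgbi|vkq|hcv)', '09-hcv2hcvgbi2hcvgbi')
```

['09-', 'hcv', '2', 'hcvgbi', '2', 'hcvgbi', '']

Branches in `(...|...)` are attempted left-to-right; the first branch that allows the whole pattern to succeed is taken.
With a capturing group present, the delimiter's captured portion is kept in the result list.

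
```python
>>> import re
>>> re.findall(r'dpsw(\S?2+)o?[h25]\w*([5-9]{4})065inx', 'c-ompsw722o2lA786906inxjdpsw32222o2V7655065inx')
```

The pattern matches the literal 'dp', then the literal 'sw'; then optionally a non-whitespace character, then one or more of the literal '2' (captured); then optionally the literal 'o', then one of [h25], then zero or more of a word character; then exactly 4 of a character in [5-9] (captured); then the literal '065', then the literal 'inx'.
Walking the string: at [24:46] match 'dpsw32222o2V7655065inx', groups = ('32222', '7655').
2 groups means the one result is a tuple of 2 captured strings — 1 here.

[('32222', '7655')]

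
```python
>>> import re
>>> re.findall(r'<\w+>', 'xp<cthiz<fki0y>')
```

['<fki0y>']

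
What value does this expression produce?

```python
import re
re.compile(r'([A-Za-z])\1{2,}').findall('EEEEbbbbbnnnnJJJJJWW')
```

`\1` is not a pattern — it's the concrete string captured by group 1, re-applied verbatim.
`findall` collects group 1 from each match (4 total).

['E', 'b', 'n', 'J']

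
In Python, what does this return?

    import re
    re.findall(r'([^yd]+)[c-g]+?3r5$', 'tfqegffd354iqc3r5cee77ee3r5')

['354iqc3r5cee77e']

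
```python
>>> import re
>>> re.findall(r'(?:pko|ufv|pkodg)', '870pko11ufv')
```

['pko', 'ufv']

Since nothing is captured, `findall` lists the 2 matched substrings directly.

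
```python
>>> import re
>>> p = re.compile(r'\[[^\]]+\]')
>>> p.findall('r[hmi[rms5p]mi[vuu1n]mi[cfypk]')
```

Walking the string: at [1:12] → '[hmi[rms5p]'; at [14:21] → '[vuu1n]'; at [23:30] → '[cfypk]'.
`findall` yields the raw match text (3 of them) because the pattern has no groups.

['[hmi[rms5p]', '[vuu1n]', '[cfypk]']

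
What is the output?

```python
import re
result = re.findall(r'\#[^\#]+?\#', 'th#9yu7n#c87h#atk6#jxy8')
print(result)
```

['#9yu7n#', '#atk6#']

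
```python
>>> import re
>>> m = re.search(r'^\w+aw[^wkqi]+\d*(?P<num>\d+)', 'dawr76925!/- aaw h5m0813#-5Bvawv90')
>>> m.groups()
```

This matches anchored at the start of the string; then one or more of a word character; then the literal 'aw', then one or more of any character except [wkqi], then zero or more of a digit; then one or more of a digit (captured as 'num').
Unlike `match`, `search` isn't anchored — it looks for the pattern anywhere in the string.
The match spans [0:9] → 'dawr76925'.
Captured: group 1 = '5'.

('5',)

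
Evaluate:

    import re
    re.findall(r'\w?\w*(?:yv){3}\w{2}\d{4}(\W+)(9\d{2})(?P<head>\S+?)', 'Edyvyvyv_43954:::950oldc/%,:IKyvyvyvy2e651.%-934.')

[(':::', '950', 'o')]

Pattern: optionally a word character, then zero or more of a word character; then the literal 'yv' repeated 3 times, then exactly 2 of a word character, then exactly 4 of a digit; then one or more of a non-word character (captured); then a literal '9', then exactly 2 of a digit (captured); then one or more of a non-whitespace character (lazy) (captured as 'head').
Matches: at [0:21] match 'Edyvyvyv_43954:::950o', groups = (':::', '950', 'o').
With 3 capturing groups, `findall` returns a 3-tuple per match.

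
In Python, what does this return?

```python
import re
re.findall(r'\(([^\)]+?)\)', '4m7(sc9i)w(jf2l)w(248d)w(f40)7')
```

One capturing group, so `findall` returns just the captured substring from each match — 4 in all.

['sc9i', 'jf2l', '248d', 'f40']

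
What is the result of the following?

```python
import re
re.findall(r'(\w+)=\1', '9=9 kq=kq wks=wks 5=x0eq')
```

['9', 'kq', 'wks']

`\1` has to match the exact text group 1 already captured.
Scanning left to right: at [0:3] match '9=9', group 1 = '9'; at [4:9] match 'kq=kq', group 1 = 'kq'; at [10:17] match 'wks=wks', group 1 = 'wks'.
Because there's exactly one group, `findall` drops the full match and keeps group 1 from each hit.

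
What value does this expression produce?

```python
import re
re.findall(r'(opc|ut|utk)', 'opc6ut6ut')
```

['opc', 'ut', 'ut']

Scanning left to right: at [0:3] match 'opc', group 1 = 'opc'; at [4:6] match 'ut', group 1 = 'ut'; at [7:9] match 'ut', group 1 = 'ut'.
With a single group, `findall` returns only what that group captured — 3 items.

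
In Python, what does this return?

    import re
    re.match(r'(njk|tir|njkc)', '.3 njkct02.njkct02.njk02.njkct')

None

`re.match` won't scan ahead — the pattern has to work from the very first character.
Here the pattern fails at index 0, so the call returns None.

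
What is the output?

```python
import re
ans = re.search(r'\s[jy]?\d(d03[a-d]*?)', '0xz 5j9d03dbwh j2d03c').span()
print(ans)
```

The `?` after the quantifier makes it lazy — it takes as little as possible before letting the rest of the pattern try.
The match spans [14:20] → ' j2d03'.

(14, 20)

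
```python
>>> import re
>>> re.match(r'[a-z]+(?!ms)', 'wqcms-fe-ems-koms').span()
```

(0, 5)

The negative lookaround is zero-width — it rules out positions where the adjacent text would match, without consuming anything.
`re.match` won't scan ahead — the pattern has to work from the very first character.
The match spans [0:5] → 'wqcms'.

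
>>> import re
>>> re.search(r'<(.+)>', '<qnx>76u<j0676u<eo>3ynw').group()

'<qnx>76u<j0676u<eo>'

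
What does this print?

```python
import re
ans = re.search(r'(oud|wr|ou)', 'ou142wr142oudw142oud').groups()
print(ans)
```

`re.search` tries every starting position until one works.
The match spans [0:2] → 'ou'.
Captured: group 1 = 'ou'.

('ou',)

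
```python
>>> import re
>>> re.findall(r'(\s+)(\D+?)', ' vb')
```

Pattern: one or more of whitespace (captured); then one or more of a non-digit (lazy) (captured).
A `+?`/`*?`/`{m,n}?` starts at its minimum and grows only as far as needed for what follows to match.
Scanning left to right: at [0:2] match ' v', groups = (' ', 'v').
With 2 capturing groups, `findall` returns a 2-tuple per match.

[(' ', 'v')]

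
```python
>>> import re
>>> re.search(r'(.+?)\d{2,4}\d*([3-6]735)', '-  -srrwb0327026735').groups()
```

The pattern matches one or more of any character (lazy) (captured); then 2 to 4 of a digit, then zero or more of a digit; then a character in [3-6], then the literal '735' (captured).
With the lazy modifier that quantifier settles for the fewest repetitions that let the rest of the pattern succeed (the atoms after it are unaffected and can still be greedy).
`search` walks the string left to right and returns the first match it finds.
The match spans [0:19] → '-  -srrwb0327026735'.
Captured: group 1 = '-  -srrwb', group 2 = '6735'.

('-  -srrwb', '6735')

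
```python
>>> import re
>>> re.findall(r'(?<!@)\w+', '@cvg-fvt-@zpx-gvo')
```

['vg', 'fvt', 'px', 'gvo']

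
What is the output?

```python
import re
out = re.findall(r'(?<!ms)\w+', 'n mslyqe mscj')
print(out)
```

['n', 'mslyqe', 'mscj']

A negative assertion filters positions out without eating any characters.
Scanning left to right: at [0:1] → 'n'; at [2:8] → 'mslyqe'; at [9:13] → 'mscj'.
`findall` yields the raw match text (3 of them) because the pattern has no groups.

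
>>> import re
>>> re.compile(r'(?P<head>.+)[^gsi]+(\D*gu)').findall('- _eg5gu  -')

[('- _eg', 'gu')]

Pattern: one or more of any character (captured as 'head'); then one or more of any character except [gsi]; then zero or more of a non-digit, then the literal 'gu' (captured).
Scanning left to right: at [0:8] match '- _eg5gu', groups = ('- _eg', 'gu').
`findall` packs the 2 group values into a tuple for every match.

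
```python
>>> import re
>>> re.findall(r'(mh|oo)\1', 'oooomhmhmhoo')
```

`\1` is not a pattern — it's the concrete string captured by group 1, re-applied verbatim.
Walking the string: at [0:4] match 'oooo', group 1 = 'oo'; at [4:8] match 'mhmh', group 1 = 'mh'.
`findall` collects group 1 from each match (2 total).

['oo', 'mh']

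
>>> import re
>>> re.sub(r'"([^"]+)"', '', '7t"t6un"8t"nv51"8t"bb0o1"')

'7t8t8t'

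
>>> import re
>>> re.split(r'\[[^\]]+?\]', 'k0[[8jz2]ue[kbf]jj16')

`split` removes every match and returns the 3 fragments in between.

['k0', 'ue', 'jj16']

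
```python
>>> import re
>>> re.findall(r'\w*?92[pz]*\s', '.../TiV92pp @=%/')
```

Pattern: zero or more of a word character (lazy), then the literal '92'; then zero or more of one of [pz], then whitespace.
Scanning left to right: at [4:12] → 'TiV92pp '.
With no groups in the pattern, `findall` gives back each whole match — 1 here.

['TiV92pp ']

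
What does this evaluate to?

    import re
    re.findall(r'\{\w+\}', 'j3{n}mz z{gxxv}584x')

['{n}', '{gxxv}']

`findall` yields the raw match text (2 of them) because the pattern has no groups.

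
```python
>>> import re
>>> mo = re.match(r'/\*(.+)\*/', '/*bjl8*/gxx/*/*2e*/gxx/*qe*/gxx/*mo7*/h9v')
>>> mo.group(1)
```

The match spans [0:38] → '/*bjl8*/gxx/*/*2e*/gxx/*qe*/gxx/*mo7*/'.
Captured: group 1 = 'bjl8*/gxx/*/*2e*/gxx/*qe*/gxx/*mo7'.

'bjl8*/gxx/*/*2e*/gxx/*qe*/gxx/*mo7'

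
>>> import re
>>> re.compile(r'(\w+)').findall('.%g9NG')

Pattern: one or more of a word character (captured).
With a single group, `findall` returns only what that group captured — 1 item.

['g9NG']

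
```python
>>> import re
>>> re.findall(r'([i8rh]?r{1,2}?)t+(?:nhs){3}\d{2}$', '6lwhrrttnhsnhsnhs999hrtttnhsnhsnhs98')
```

With a single group, `findall` returns only what that group captured — 1 item.

['hr']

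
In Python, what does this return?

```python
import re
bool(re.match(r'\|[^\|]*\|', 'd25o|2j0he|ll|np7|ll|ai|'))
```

False

With `match`, the pattern is implicitly anchored at the beginning.
Here the string doesn't start with a match, so the call returns None, and `bool(None)` is False.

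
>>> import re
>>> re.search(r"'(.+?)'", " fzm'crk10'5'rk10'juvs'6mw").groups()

('crk10',)

`search` walks the string left to right and returns the first match it finds.
The match spans [4:11] → "'crk10'".
Captured: group 1 = 'crk10'.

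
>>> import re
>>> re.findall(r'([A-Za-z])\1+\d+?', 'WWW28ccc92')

['W', 'c']

After group 1 captures some text, `\1` only succeeds where that same text appears again.
With a single group, `findall` returns only what that group captured — 2 items.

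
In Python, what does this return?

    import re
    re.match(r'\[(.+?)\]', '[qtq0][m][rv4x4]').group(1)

With the lazy modifier that quantifier settles for the fewest repetitions that let the rest of the pattern succeed (the atoms after it are unaffected and can still be greedy).
With `match`, the pattern is implicitly anchored at the beginning.
The match spans [0:6] → '[qtq0]'.
Captured: group 1 = 'qtq0'.

'qtq0'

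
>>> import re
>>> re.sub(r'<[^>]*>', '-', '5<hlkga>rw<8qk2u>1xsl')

'5-rw-1xsl'

Matches: at [1:8] → '<hlkga>'; at [10:17] → '<8qk2u>'.
`sub` substitutes '-' at each match site.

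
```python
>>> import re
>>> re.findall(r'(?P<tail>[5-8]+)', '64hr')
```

The pattern matches one or more of a character in [5-8] (captured as 'tail').
Matches: at [0:1] match '6', group 1 = '6'.
One capturing group, so `findall` returns just the captured substring from the one match — 1 in all.

['6']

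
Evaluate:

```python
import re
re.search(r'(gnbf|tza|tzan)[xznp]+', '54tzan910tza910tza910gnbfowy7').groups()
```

('tza',)

The match spans [2:6] → 'tzan'.
Captured: group 1 = 'tza'.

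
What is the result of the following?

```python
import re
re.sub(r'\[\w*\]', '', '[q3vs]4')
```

'4'

Matches: at [0:6] → '[q3vs]'.
Every occurrence is swapped for ''.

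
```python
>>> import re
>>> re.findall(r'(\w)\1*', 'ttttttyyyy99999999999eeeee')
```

After group 1 captures some text, `\1` only succeeds where that same text appears again.
Scanning left to right: at [0:6] match 'tttttt', group 1 = 't'; at [6:10] match 'yyyy', group 1 = 'y'; at [10:21] match '99999999999', group 1 = '9'; at [21:26] match 'eeeee', group 1 = 'e'.
One capturing group, so `findall` returns just the captured substring from each match — 4 in all.

['t', 'y', '9', 'e']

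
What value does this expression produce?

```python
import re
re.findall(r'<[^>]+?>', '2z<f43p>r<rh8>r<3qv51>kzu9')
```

['<f43p>', '<rh8>', '<3qv51>']

Scanning left to right: at [2:8] → '<f43p>'; at [9:14] → '<rh8>'; at [15:22] → '<3qv51>'.
`findall` yields the raw match text (3 of them) because the pattern has no groups.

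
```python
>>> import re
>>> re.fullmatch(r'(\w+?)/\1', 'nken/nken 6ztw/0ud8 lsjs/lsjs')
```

None

For `fullmatch`, every character of the input must be accounted for by the pattern.
Here there's no way to consume every character, so the call returns None.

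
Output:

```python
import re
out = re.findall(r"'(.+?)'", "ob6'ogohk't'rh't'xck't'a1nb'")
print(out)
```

['ogohk', 'rh', 'xck', 'a1nb']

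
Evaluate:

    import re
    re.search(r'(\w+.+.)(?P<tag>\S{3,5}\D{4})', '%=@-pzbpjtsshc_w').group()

'pzbpjtsshc_w'

This matches one or more of a word character, then one or more of any character, then any character (captured); then 3 to 5 of a non-whitespace character, then exactly 4 of a non-digit (captured as 'tag').
The match spans [4:16] → 'pzbpjtsshc_w'.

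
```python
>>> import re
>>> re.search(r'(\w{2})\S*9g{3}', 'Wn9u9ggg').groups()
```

('Wn',)

The match spans [0:8] → 'Wn9u9ggg'.
Captured: group 1 = 'Wn'.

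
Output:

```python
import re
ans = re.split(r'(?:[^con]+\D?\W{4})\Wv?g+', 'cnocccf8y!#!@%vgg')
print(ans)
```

['cnoccc', '']

`split` removes every match and returns the 2 fragments in between.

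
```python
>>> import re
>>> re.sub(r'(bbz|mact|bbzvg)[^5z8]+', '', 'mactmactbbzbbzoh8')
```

'z8'

Matches: at [0:10] → 'mactmactbb'; at [11:16] → 'bbzoh'.
`sub` substitutes '' at each match site.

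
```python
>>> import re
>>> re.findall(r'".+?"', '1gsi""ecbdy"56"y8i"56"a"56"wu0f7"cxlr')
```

Walking the string: at [4:12] → '""ecbdy"'; at [14:19] → '"y8i"'; at [21:24] → '"a"'; at [26:33] → '"wu0f7"'.
Since nothing is captured, `findall` lists the 4 matched substrings directly.

['""ecbdy"', '"y8i"', '"a"', '"wu0f7"']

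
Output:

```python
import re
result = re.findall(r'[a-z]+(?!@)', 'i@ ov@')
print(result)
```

['o']

The negative lookaround is zero-width — it rules out positions where the adjacent text would match, without consuming anything.
No capturing groups, so `findall` returns the 1 full match string.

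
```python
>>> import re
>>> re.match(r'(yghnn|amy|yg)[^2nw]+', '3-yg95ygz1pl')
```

`re.match` won't scan ahead — the pattern has to work from the very first character.
Here position 0 doesn't satisfy it, so the call returns None.

None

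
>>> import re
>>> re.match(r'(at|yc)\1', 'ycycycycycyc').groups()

('yc',)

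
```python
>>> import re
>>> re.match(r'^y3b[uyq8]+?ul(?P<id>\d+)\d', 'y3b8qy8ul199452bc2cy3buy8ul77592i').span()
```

(0, 15)

This matches anchored at the start of the string; then the literal 'y3b', then one or more of one of [uyq8] (lazy), then the literal 'ul'; then one or more of a digit (captured as 'id'); then a digit.
`re.match` won't scan ahead — the pattern has to work from the very first character.
The match spans [0:15] → 'y3b8qy8ul199452'.
Captured: group 1 = '19945'.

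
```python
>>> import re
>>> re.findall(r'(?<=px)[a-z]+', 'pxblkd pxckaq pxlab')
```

['blkd', 'ckaq', 'lab']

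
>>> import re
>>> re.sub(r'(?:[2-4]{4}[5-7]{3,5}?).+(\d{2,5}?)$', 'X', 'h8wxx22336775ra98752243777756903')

Pattern: exactly 4 of a character in [2-4], then 3 to 5 of a character in [5-7] (lazy) (non-capturing group); then one or more of any character; then 2 to 5 of a digit (lazy) (captured); then anchored at the end.
Matches: at [5:32] → '22336775ra98752243777756903'.
`sub` substitutes 'X' at each match site.

'h8wxxX'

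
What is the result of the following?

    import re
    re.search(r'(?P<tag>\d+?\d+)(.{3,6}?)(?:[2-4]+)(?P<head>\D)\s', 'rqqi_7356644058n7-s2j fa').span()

(5, 22)

The pattern matches one or more of a digit (lazy), then one or more of a digit (captured as 'tag'); then 3 to 6 of any character (lazy) (captured); then one or more of a character in [2-4] (non-capturing group); then a non-digit (captured as 'head'); then whitespace.
`re.search` scans for the first position where the pattern succeeds.
The match spans [5:22] → '7356644058n7-s2j '.
Captured: group 1 = '7356644058', group 2 = 'n7-s', group 3 = 'j'.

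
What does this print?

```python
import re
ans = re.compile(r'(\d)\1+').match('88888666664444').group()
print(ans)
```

`\1` has to match the exact text group 1 already captured.
`re.match` only tries the pattern at the start of the string.
The match spans [0:5] → '88888'.
Captured: group 1 = '8'.

88888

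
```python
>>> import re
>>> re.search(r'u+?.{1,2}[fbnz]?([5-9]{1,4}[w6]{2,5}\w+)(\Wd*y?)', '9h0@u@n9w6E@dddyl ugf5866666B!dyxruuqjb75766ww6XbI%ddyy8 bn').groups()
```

('9w6E', '@dddy')

The pattern matches one or more of a literal 'u' (lazy), then 1 to 2 of any character, then optionally one of [fbnz]; then 1 to 4 of a character in [5-9], then 2 to 5 of one of [w6], then one or more of a word character (captured); then a non-word character, then zero or more of the literal 'd', then optionally a literal 'y' (captured).
`search` walks the string left to right and returns the first match it finds.
The match spans [4:16] → 'u@n9w6E@dddy'.
Captured: group 1 = '9w6E', group 2 = '@dddy'.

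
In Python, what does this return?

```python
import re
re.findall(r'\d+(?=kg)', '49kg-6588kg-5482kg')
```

The positive lookaround only admits positions where the adjacent text matches; those characters stay outside the span.
Scanning left to right: at [0:2] → '49'; at [5:9] → '6588'; at [12:16] → '5482'.
With no groups in the pattern, `findall` gives back each whole match — 3 here.

['49', '6588', '5482']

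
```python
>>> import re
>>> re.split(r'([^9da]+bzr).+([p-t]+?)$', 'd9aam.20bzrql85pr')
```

['d9aa', 'm.20bzr', 'r', '']

The group in the pattern means `split` returns the separators' captures alongside the pieces.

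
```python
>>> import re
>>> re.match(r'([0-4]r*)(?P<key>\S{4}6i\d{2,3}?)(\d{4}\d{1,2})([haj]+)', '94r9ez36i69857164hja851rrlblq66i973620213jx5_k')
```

`re.match` only tries the pattern at the start of the string.
Here the string doesn't start with a match, so the call returns None.

None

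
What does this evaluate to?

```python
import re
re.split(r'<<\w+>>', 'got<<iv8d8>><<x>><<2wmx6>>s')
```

['got', '', '', 's']

Matches to split on: at [3:12] → '<<iv8d8>>'; at [12:17] → '<<x>>'; at [17:26] → '<<2wmx6>>'.
Each match becomes a cut point; 4 segments remain.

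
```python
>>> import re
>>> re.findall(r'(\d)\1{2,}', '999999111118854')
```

A backreference is literal: `\1` must see the identical characters the first group matched.
Matches: at [0:6] match '999999', group 1 = '9'; at [6:11] match '11111', group 1 = '1'.
One capturing group, so `findall` returns just the captured substring from each match — 2 in all.

['9', '1']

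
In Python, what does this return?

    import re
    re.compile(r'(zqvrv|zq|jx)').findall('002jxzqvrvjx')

['jx', 'zqvrv', 'jx']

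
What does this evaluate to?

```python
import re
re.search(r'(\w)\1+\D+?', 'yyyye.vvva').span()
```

(0, 5)

The backreference `\1` re-matches whatever the first group consumed, character for character.
`re.search` scans for the first position where the pattern succeeds.
The match spans [0:5] → 'yyyye'.
Captured: group 1 = 'y'.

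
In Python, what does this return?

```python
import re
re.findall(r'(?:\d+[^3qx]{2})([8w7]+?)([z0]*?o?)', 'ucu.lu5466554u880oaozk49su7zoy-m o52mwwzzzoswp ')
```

[('8', ''), ('7', ''), ('w', '')]

This matches one or more of a digit, then exactly 2 of any character except [3qx] (non-capturing group); then one or more of one of [8w7] (lazy) (captured); then zero or more of one of [z0] (lazy), then optionally the literal 'o' (captured).
A non-greedy quantifier consumes as few characters as it can — just enough that the remainder of the pattern still matches from where it stops; whatever follows it matches normally.
Scanning left to right: at [6:16] match '5466554u88', groups = ('8', ''); at [22:27] match '49su7', groups = ('7', ''); at [34:39] match '52mww', groups = ('w', '').
2 groups means each result is a tuple of 2 captured strings — 3 here.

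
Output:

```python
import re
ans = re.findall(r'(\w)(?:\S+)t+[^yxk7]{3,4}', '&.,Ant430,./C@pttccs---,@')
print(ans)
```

Because there's exactly one group, `findall` drops the full match and keeps group 1 from the one hit.

['A']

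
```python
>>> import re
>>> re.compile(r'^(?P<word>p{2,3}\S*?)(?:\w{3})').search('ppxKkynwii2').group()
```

'ppxKk'

Pattern: anchored at the start of the string; then 2 to 3 of a literal 'p', then zero or more of a non-whitespace character (lazy) (captured as 'word'); then exactly 3 of a word character (non-capturing group).
`re.search` scans for the first position where the pattern succeeds.
The match spans [0:5] → 'ppxKk'.
Captured: group 1 = 'pp'.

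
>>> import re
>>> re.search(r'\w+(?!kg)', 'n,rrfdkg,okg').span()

(0, 1)

`(?!…)`/`(?<!…)` only lets a position through if the neighbouring text does NOT match; no characters are consumed.
`search` walks the string left to right and returns the first match it finds.
The match spans [0:1] → 'n'.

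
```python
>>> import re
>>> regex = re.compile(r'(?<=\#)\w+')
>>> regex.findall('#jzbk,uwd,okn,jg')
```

Because the assertion is zero-width, the text it checks is not consumed and won't appear in the result.
Matches: at [1:5] → 'jzbk'.
With no groups in the pattern, `findall` gives back each whole match — 1 here.

['jzbk']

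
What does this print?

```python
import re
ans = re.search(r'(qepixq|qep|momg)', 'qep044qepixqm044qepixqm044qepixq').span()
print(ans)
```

(0, 3)

The match spans [0:3] → 'qep'.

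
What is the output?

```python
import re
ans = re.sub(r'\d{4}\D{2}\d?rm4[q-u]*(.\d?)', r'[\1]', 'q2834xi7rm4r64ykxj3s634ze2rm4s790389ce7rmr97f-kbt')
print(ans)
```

This matches exactly 4 of a digit, then exactly 2 of a non-digit; then optionally a digit, then the literal 'rm4', then zero or more of a character in [q-u]; then any character, then optionally a digit (captured).
Matches: at [1:14] → '2834xi7rm4r64'.
The replacement refers to a captured group, so each match is rewritten using its own captured text.

q[64]ykxj3s634ze2rm4s790389ce7rmr97f-kbt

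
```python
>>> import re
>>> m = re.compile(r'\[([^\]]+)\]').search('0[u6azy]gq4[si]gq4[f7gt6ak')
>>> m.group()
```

'[u6azy]'

`re.search` scans for the first position where the pattern succeeds.
The match spans [1:8] → '[u6azy]'.
Captured: group 1 = 'u6azy'.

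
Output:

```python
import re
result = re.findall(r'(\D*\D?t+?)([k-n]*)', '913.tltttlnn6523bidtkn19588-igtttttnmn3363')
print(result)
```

The pattern matches zero or more of a non-digit, then optionally a non-digit, then one or more of the literal 't' (lazy) (captured); then zero or more of a character in [k-n] (captured).
Walking the string: at [3:12] match '.tltttlnn', groups = ('.tlttt', 'lnn'); at [16:22] match 'bidtkn', groups = ('bidt', 'kn'); at [27:38] match '-igtttttnmn', groups = ('-igttttt', 'nmn').
With 2 capturing groups, `findall` returns a 2-tuple per match.

[('.tlttt', 'lnn'), ('bidt', 'kn'), ('-igttttt', 'nmn')]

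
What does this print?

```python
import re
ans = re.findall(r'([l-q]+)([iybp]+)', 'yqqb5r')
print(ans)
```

[('qq', 'b')]

2 groups means the one result is a tuple of 2 captured strings — 1 here.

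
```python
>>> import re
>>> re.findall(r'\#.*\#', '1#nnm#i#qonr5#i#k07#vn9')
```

['#nnm#i#qonr5#i#k07#']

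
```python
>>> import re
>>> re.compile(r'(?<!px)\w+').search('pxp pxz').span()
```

A negative assertion filters positions out without eating any characters.
The match spans [0:3] → 'pxp'.

(0, 3)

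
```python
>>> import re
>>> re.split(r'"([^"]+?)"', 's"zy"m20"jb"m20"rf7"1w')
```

['s', 'zy', 'm20', 'jb', 'm20', 'rf7', '1w']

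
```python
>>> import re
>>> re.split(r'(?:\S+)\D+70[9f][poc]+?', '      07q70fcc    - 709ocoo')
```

['      ', 'coo']

The pattern matches one or more of a non-whitespace character (non-capturing group); then one or more of a non-digit; then the literal '70', then one of [9f], then one or more of one of [poc] (lazy).
A `+?`/`*?`/`{m,n}?` starts at its minimum and grows only as far as needed for what follows to match.
Matches to split on: at [6:24] → '07q70fcc    - 709o'.
The string is cut at each match, leaving 2 pieces.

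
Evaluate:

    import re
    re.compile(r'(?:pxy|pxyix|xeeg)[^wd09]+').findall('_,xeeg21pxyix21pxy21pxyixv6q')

['xeeg21pxyix21pxy21pxyixv6q']

Scanning left to right: at [2:28] → 'xeeg21pxyix21pxy21pxyixv6q'.
No capturing groups, so `findall` returns the 1 full match string.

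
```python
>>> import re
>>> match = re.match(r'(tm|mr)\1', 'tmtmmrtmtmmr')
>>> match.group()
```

'tmtm'

`re.match` won't scan ahead — the pattern has to work from the very first character.
The match spans [0:4] → 'tmtm'.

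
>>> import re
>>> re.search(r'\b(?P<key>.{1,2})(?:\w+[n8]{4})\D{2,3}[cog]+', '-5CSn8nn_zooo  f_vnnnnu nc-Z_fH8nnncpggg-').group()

The match spans [1:13] → '5CSn8nn_zooo'.

'5CSn8nn_zooo'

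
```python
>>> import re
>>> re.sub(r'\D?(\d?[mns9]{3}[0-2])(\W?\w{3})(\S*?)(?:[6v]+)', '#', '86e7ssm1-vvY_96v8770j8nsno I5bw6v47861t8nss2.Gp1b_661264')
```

'86#8770j8nsno I5bw6v47861#1264'

Pattern: optionally a non-digit; then optionally a digit, then exactly 3 of one of [mns9], then a character in [0-2] (captured); then optionally a non-word character, then exactly 3 of a word character (captured); then zero or more of a non-whitespace character (lazy) (captured); then one or more of one of [6v] (non-capturing group).
A non-greedy quantifier consumes as few characters as it can — just enough that the remainder of the pattern still matches from where it stops; whatever follows it matches normally.
Matches: at [2:16] → 'e7ssm1-vvY_96v'; at [38:52] → 't8nss2.Gp1b_66'.
`sub` substitutes '#' at each match site.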